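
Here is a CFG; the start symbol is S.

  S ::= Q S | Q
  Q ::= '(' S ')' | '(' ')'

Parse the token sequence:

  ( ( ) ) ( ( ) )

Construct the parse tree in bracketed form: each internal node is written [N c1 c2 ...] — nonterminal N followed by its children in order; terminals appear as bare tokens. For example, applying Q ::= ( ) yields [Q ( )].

S
Q S
( S ) S
( Q ) S
( ( ) ) S
( ( ) ) Q
( ( ) ) ( S )
( ( ) ) ( Q )
( ( ) ) ( ( ) )

[S [Q ( [S [Q ( )]] )] [S [Q ( [S [Q ( )]] )]]]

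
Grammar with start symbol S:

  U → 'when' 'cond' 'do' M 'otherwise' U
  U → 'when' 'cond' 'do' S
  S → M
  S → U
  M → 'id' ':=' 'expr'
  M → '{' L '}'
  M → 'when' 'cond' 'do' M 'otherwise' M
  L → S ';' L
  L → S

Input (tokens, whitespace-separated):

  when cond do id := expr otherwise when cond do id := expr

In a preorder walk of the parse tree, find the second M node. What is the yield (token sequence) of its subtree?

[S [U when cond do [M id := expr] otherwise [U when cond do [S [M id := expr]]]]]

id := expr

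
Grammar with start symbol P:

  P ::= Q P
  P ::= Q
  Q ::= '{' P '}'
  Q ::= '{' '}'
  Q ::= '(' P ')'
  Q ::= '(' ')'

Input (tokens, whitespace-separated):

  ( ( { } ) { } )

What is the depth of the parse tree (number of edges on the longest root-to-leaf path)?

6

[P [Q ( [P [Q ( [P [Q { }]] )] [P [Q { }]]] )]]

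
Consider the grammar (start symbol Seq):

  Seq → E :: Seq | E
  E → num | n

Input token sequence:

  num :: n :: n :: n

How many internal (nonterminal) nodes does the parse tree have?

8

[Seq [E num] :: [Seq [E n] :: [Seq [E n] :: [Seq [E n]]]]]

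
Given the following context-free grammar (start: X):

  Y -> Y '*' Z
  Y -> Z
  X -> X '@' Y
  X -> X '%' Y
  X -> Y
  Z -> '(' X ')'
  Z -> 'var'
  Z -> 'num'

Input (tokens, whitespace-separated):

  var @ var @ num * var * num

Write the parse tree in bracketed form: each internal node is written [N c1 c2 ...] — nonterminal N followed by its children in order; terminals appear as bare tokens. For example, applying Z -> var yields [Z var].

X
X @ Y
X @ Y @ Y
Y @ Y @ Y
Z @ Y @ Y
var @ Y @ Y
var @ Z @ Y
var @ var @ Y
var @ var @ Y * Z
var @ var @ Y * Z * Z
var @ var @ Z * Z * Z
var @ var @ num * Z * Z
var @ var @ num * var * Z
var @ var @ num * var * num

[X [X [X [Y [Z var]]] @ [Y [Z var]]] @ [Y [Y [Y [Z num]] * [Z var]] * [Z num]]]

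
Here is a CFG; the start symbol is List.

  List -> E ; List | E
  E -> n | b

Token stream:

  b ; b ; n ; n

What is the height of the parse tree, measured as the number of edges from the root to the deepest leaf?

5

[List [E b] ; [List [E b] ; [List [E n] ; [List [E n]]]]]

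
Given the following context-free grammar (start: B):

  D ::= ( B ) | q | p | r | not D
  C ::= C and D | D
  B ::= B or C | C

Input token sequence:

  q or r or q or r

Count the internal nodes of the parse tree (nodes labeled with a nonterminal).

12

[B [B [B [B [C [D q]]] or [C [D r]]] or [C [D q]]] or [C [D r]]]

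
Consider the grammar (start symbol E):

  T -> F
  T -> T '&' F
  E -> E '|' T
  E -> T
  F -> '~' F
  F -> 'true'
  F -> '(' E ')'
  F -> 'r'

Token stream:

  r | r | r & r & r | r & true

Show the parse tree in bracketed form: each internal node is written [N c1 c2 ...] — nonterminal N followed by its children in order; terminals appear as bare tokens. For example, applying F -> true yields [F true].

E
E | T
E | T | T
E | T | T | T
T | T | T | T
F | T | T | T
r | T | T | T
r | F | T | T
r | r | T | T
r | r | T & F | T
r | r | T & F & F | T
r | r | F & F & F | T
r | r | r & F & F | T
r | r | r & r & F | T
r | r | r & r & r | T
r | r | r & r & r | T & F
r | r | r & r & r | F & F
r | r | r & r & r | r & F
r | r | r & r & r | r & true

[E [E [E [E [T [F r]]] | [T [F r]]] | [T [T [T [F r]] & [F r]] & [F r]]] | [T [T [F r]] & [F true]]]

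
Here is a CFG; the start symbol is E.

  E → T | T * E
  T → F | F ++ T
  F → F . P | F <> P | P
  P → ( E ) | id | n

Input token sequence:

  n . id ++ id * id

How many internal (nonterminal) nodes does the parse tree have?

[E [T [F [F [P n]] . [P id]] ++ [T [F [P id]]]] * [E [T [F [P id]]]]]

13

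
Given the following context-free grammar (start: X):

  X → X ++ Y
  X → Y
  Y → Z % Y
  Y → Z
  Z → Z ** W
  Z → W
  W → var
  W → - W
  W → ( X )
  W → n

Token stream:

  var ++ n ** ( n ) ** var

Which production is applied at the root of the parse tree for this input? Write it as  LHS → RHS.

X → X ++ Y

[X [X [Y [Z [W var]]]] ++ [Y [Z [Z [Z [W n]] ** [W ( [X [Y [Z [W n]]]] )]] ** [W var]]]]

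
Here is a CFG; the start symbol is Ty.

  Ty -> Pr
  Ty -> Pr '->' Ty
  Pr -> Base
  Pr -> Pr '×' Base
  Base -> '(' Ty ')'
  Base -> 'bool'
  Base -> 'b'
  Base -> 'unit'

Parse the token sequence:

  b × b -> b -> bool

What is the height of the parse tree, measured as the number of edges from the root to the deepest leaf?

5

[Ty [Pr [Pr [Base b]] × [Base b]] -> [Ty [Pr [Base b]] -> [Ty [Pr [Base bool]]]]]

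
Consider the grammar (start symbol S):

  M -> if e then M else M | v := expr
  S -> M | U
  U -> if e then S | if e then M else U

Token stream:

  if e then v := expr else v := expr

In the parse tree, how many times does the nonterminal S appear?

1

[S [M if e then [M v := expr] else [M v := expr]]]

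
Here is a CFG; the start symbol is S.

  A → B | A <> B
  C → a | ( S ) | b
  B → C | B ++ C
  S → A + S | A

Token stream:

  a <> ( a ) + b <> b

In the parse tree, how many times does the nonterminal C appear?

5

[S [A [A [B [C a]]] <> [B [C ( [S [A [B [C a]]]] )]]] + [S [A [A [B [C b]]] <> [B [C b]]]]]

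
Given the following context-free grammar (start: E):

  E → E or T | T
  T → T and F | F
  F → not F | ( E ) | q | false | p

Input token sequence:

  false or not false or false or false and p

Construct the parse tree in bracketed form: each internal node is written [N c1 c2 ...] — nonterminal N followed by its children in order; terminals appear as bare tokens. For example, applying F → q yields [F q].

[E [E [E [E [T [F false]]] or [T [F not [F false]]]] or [T [F false]]] or [T [T [F false]] and [F p]]]

E
E or T
E or T or T
E or T or T or T
T or T or T or T
F or T or T or T
false or T or T or T
false or F or T or T
false or not F or T or T
false or not false or T or T
false or not false or F or T
false or not false or false or T
false or not false or false or T and F
false or not false or false or F and F
false or not false or false or false and F
false or not false or false or false and p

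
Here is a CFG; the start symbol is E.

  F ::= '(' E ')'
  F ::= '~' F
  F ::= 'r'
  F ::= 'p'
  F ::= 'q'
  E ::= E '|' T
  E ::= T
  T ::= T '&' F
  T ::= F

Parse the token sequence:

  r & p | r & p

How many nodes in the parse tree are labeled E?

2

[E [E [T [T [F r]] & [F p]]] | [T [T [F r]] & [F p]]]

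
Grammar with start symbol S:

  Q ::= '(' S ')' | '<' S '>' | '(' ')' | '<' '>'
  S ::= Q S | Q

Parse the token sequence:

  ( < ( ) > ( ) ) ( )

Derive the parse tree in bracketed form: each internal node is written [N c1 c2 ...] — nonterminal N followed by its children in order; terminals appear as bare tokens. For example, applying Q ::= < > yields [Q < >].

[S [Q ( [S [Q < [S [Q ( )]] >] [S [Q ( )]]] )] [S [Q ( )]]]

S
Q S
( S ) S
( Q S ) S
( < S > S ) S
( < Q > S ) S
( < ( ) > S ) S
( < ( ) > Q ) S
( < ( ) > ( ) ) S
( < ( ) > ( ) ) Q
( < ( ) > ( ) ) ( )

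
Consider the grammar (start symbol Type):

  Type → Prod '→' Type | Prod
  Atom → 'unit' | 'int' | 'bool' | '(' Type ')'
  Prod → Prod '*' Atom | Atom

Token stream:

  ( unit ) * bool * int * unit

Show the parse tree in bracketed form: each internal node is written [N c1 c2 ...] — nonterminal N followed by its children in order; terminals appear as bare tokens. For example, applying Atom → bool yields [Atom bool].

Type
Prod
Prod * Atom
Prod * Atom * Atom
Prod * Atom * Atom * Atom
Atom * Atom * Atom * Atom
( Type ) * Atom * Atom * Atom
( Prod ) * Atom * Atom * Atom
( Atom ) * Atom * Atom * Atom
( unit ) * Atom * Atom * Atom
( unit ) * bool * Atom * Atom
( unit ) * bool * int * Atom
( unit ) * bool * int * unit

[Type [Prod [Prod [Prod [Prod [Atom ( [Type [Prod [Atom unit]]] )]] * [Atom bool]] * [Atom int]] * [Atom unit]]]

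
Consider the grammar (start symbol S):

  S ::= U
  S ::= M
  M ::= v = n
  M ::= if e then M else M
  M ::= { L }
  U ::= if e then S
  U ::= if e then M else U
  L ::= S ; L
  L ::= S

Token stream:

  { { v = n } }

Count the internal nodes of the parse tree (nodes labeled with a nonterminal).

[S [M { [L [S [M { [L [S [M v = n]]] }]]] }]]

8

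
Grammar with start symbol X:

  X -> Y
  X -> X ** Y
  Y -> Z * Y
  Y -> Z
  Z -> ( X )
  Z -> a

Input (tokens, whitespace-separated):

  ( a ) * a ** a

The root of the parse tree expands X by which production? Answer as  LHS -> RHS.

[X [X [Y [Z ( [X [Y [Z a]]] )] * [Y [Z a]]]] ** [Y [Z a]]]

X -> X ** Y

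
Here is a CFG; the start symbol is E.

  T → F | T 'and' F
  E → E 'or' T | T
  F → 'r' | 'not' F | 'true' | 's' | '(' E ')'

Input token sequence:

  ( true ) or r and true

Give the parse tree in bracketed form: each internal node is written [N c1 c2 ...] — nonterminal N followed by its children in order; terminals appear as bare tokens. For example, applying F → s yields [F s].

[E [E [T [F ( [E [T [F true]]] )]]] or [T [T [F r]] and [F true]]]

E
E or T
T or T
F or T
( E ) or T
( T ) or T
( F ) or T
( true ) or T
( true ) or T and F
( true ) or F and F
( true ) or r and F
( true ) or r and true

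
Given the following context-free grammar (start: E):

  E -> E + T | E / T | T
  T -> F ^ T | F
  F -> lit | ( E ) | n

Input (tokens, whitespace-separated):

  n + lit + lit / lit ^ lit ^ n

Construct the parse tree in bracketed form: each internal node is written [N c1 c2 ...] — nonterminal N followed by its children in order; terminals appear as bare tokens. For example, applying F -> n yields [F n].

E
E / T
E + T / T
E + T + T / T
T + T + T / T
F + T + T / T
n + T + T / T
n + F + T / T
n + lit + T / T
n + lit + F / T
n + lit + lit / T
n + lit + lit / F ^ T
n + lit + lit / lit ^ T
n + lit + lit / lit ^ F ^ T
n + lit + lit / lit ^ lit ^ T
n + lit + lit / lit ^ lit ^ F
n + lit + lit / lit ^ lit ^ n

[E [E [E [E [T [F n]]] + [T [F lit]]] + [T [F lit]]] / [T [F lit] ^ [T [F lit] ^ [T [F n]]]]]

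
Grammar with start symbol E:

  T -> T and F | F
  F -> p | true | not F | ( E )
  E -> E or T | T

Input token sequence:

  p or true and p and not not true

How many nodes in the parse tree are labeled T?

4

[E [E [T [F p]]] or [T [T [T [F true]] and [F p]] and [F not [F not [F true]]]]]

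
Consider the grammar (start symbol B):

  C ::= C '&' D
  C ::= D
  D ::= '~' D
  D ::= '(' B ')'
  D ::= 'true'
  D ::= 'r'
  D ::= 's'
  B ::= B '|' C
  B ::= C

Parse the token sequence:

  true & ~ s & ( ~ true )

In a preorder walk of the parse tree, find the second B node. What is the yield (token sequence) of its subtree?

~ true

[B [C [C [C [D true]] & [D ~ [D s]]] & [D ( [B [C [D ~ [D true]]]] )]]]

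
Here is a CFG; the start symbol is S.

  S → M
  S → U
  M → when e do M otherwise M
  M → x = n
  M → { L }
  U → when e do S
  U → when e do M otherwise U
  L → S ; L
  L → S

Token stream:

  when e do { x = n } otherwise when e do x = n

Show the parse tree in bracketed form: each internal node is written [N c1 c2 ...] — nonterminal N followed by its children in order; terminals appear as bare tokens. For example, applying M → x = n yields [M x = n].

[S [U when e do [M { [L [S [M x = n]]] }] otherwise [U when e do [S [M x = n]]]]]

S
U
when e do M otherwise U
when e do { L } otherwise U
when e do { S } otherwise U
when e do { M } otherwise U
when e do { x = n } otherwise U
when e do { x = n } otherwise when e do S
when e do { x = n } otherwise when e do M
when e do { x = n } otherwise when e do x = n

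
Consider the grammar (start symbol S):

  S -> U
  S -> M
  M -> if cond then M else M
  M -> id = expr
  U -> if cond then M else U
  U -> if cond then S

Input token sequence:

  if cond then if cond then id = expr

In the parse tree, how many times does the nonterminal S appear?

3

[S [U if cond then [S [U if cond then [S [M id = expr]]]]]]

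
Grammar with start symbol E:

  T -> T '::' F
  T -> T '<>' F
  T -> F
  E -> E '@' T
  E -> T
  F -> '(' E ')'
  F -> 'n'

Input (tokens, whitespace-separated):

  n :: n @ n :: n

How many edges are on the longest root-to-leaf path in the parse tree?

[E [E [T [T [F n]] :: [F n]]] @ [T [T [F n]] :: [F n]]]

5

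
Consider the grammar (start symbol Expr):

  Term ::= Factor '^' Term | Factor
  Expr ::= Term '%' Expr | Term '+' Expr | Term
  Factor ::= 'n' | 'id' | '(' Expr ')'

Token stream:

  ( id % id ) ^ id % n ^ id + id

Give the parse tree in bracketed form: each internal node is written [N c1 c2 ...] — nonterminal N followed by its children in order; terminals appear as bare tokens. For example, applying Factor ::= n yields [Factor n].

Expr
Term % Expr
Factor ^ Term % Expr
( Expr ) ^ Term % Expr
( Term % Expr ) ^ Term % Expr
( Factor % Expr ) ^ Term % Expr
( id % Expr ) ^ Term % Expr
( id % Term ) ^ Term % Expr
( id % Factor ) ^ Term % Expr
( id % id ) ^ Term % Expr
( id % id ) ^ Factor % Expr
( id % id ) ^ id % Expr
( id % id ) ^ id % Term + Expr
( id % id ) ^ id % Factor ^ Term + Expr
( id % id ) ^ id % n ^ Term + Expr
( id % id ) ^ id % n ^ Factor + Expr
( id % id ) ^ id % n ^ id + Expr
( id % id ) ^ id % n ^ id + Term
( id % id ) ^ id % n ^ id + Factor
( id % id ) ^ id % n ^ id + id

[Expr [Term [Factor ( [Expr [Term [Factor id]] % [Expr [Term [Factor id]]]] )] ^ [Term [Factor id]]] % [Expr [Term [Factor n] ^ [Term [Factor id]]] + [Expr [Term [Factor id]]]]]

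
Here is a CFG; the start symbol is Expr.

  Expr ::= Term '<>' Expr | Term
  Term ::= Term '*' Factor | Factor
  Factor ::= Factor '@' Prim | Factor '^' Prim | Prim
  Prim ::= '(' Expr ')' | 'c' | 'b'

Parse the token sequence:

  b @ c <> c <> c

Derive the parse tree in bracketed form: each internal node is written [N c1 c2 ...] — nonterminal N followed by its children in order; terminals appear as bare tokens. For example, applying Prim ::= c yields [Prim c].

Expr
Term <> Expr
Factor <> Expr
Factor @ Prim <> Expr
Prim @ Prim <> Expr
b @ Prim <> Expr
b @ c <> Expr
b @ c <> Term <> Expr
b @ c <> Factor <> Expr
b @ c <> Prim <> Expr
b @ c <> c <> Expr
b @ c <> c <> Term
b @ c <> c <> Factor
b @ c <> c <> Prim
b @ c <> c <> c

[Expr [Term [Factor [Factor [Prim b]] @ [Prim c]]] <> [Expr [Term [Factor [Prim c]]] <> [Expr [Term [Factor [Prim c]]]]]]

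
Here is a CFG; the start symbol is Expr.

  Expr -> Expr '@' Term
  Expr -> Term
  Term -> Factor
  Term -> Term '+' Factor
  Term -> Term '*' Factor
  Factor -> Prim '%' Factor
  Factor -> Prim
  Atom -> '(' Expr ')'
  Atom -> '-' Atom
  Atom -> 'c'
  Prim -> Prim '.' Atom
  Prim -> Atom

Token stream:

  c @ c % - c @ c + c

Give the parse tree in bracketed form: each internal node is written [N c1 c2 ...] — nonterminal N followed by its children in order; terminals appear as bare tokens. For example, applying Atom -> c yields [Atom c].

Expr
Expr @ Term
Expr @ Term @ Term
Term @ Term @ Term
Factor @ Term @ Term
Prim @ Term @ Term
Atom @ Term @ Term
c @ Term @ Term
c @ Factor @ Term
c @ Prim % Factor @ Term
c @ Atom % Factor @ Term
c @ c % Factor @ Term
c @ c % Prim @ Term
c @ c % Atom @ Term
c @ c % - Atom @ Term
c @ c % - c @ Term
c @ c % - c @ Term + Factor
c @ c % - c @ Factor + Factor
c @ c % - c @ Prim + Factor
c @ c % - c @ Atom + Factor
c @ c % - c @ c + Factor
c @ c % - c @ c + Prim
c @ c % - c @ c + Atom
c @ c % - c @ c + c

[Expr [Expr [Expr [Term [Factor [Prim [Atom c]]]]] @ [Term [Factor [Prim [Atom c]] % [Factor [Prim [Atom - [Atom c]]]]]]] @ [Term [Term [Factor [Prim [Atom c]]]] + [Factor [Prim [Atom c]]]]]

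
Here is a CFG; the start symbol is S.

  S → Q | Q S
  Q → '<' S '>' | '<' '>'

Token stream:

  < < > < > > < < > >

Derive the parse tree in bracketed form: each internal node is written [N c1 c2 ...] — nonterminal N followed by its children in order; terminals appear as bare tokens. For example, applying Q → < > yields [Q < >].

S
Q S
< S > S
< Q S > S
< < > S > S
< < > Q > S
< < > < > > S
< < > < > > Q
< < > < > > < S >
< < > < > > < Q >
< < > < > > < < > >

[S [Q < [S [Q < >] [S [Q < >]]] >] [S [Q < [S [Q < >]] >]]]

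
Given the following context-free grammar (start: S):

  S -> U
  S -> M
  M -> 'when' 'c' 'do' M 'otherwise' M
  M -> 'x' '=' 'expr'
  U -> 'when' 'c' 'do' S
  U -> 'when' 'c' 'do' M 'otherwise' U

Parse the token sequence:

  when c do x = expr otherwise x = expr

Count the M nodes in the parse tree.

3

[S [M when c do [M x = expr] otherwise [M x = expr]]]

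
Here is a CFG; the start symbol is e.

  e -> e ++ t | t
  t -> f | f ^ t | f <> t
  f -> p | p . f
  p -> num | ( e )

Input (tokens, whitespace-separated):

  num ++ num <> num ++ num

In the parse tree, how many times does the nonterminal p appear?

4

[e [e [e [t [f [p num]]]] ++ [t [f [p num]] <> [t [f [p num]]]]] ++ [t [f [p num]]]]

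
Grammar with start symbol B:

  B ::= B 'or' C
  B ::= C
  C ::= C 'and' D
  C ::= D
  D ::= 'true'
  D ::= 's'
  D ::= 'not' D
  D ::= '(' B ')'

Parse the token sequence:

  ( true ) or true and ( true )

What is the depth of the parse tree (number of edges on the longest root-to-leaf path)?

7

[B [B [C [D ( [B [C [D true]]] )]]] or [C [C [D true]] and [D ( [B [C [D true]]] )]]]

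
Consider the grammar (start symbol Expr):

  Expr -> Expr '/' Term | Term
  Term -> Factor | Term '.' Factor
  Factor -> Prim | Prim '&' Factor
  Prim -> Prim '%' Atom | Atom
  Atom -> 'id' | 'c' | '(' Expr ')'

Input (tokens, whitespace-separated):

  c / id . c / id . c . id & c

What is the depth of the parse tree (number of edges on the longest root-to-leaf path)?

[Expr [Expr [Expr [Term [Factor [Prim [Atom c]]]]] / [Term [Term [Factor [Prim [Atom id]]]] . [Factor [Prim [Atom c]]]]] / [Term [Term [Term [Factor [Prim [Atom id]]]] . [Factor [Prim [Atom c]]]] . [Factor [Prim [Atom id]] & [Factor [Prim [Atom c]]]]]]

7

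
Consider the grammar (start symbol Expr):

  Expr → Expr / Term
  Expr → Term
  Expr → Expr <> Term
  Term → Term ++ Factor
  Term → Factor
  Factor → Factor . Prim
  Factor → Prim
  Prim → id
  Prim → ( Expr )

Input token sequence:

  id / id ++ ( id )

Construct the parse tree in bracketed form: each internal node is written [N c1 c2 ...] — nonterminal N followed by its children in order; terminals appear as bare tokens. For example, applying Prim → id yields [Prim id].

[Expr [Expr [Term [Factor [Prim id]]]] / [Term [Term [Factor [Prim id]]] ++ [Factor [Prim ( [Expr [Term [Factor [Prim id]]]] )]]]]

Expr
Expr / Term
Term / Term
Factor / Term
Prim / Term
id / Term
id / Term ++ Factor
id / Factor ++ Factor
id / Prim ++ Factor
id / id ++ Factor
id / id ++ Prim
id / id ++ ( Expr )
id / id ++ ( Term )
id / id ++ ( Factor )
id / id ++ ( Prim )
id / id ++ ( id )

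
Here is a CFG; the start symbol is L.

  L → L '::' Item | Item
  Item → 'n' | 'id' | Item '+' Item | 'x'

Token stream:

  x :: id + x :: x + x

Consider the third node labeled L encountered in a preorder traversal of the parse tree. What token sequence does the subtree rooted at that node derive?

x

[L [L [L [Item x]] :: [Item [Item id] + [Item x]]] :: [Item [Item x] + [Item x]]]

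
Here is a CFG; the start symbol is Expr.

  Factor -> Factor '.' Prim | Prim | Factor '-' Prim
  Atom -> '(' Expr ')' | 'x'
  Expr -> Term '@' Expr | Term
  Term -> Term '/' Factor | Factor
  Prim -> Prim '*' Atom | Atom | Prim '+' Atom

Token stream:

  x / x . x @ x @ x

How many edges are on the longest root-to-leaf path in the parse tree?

[Expr [Term [Term [Factor [Prim [Atom x]]]] / [Factor [Factor [Prim [Atom x]]] . [Prim [Atom x]]]] @ [Expr [Term [Factor [Prim [Atom x]]]] @ [Expr [Term [Factor [Prim [Atom x]]]]]]]

7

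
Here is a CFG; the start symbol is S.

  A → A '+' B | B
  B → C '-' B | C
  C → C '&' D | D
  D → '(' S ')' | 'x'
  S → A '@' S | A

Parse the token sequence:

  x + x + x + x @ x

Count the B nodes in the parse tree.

[S [A [A [A [A [B [C [D x]]]] + [B [C [D x]]]] + [B [C [D x]]]] + [B [C [D x]]]] @ [S [A [B [C [D x]]]]]]

5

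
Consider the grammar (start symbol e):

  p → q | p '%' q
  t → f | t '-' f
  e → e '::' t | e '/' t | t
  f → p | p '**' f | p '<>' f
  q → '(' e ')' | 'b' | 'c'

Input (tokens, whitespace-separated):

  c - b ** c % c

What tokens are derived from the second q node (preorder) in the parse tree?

[e [t [t [f [p [q c]]]] - [f [p [q b]] ** [f [p [p [q c]] % [q c]]]]]]

b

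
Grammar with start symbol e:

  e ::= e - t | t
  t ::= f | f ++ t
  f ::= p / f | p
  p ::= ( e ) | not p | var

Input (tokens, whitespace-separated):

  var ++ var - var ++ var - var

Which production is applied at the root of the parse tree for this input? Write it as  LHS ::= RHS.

e ::= e - t

[e [e [e [t [f [p var]] ++ [t [f [p var]]]]] - [t [f [p var]] ++ [t [f [p var]]]]] - [t [f [p var]]]]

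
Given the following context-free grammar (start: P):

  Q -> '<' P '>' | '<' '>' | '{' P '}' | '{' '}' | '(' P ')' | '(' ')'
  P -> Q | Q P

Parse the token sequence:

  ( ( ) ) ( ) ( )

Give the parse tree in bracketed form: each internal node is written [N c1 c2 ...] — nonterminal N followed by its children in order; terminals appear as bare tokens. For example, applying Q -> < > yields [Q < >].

[P [Q ( [P [Q ( )]] )] [P [Q ( )] [P [Q ( )]]]]

P
Q P
( P ) P
( Q ) P
( ( ) ) P
( ( ) ) Q P
( ( ) ) ( ) P
( ( ) ) ( ) Q
( ( ) ) ( ) ( )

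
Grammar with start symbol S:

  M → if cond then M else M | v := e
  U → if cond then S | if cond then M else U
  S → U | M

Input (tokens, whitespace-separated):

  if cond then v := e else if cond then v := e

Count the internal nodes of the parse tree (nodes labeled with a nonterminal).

[S [U if cond then [M v := e] else [U if cond then [S [M v := e]]]]]

6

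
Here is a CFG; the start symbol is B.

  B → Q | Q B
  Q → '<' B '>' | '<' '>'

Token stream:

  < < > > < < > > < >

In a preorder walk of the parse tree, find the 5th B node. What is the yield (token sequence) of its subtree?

< >

[B [Q < [B [Q < >]] >] [B [Q < [B [Q < >]] >] [B [Q < >]]]]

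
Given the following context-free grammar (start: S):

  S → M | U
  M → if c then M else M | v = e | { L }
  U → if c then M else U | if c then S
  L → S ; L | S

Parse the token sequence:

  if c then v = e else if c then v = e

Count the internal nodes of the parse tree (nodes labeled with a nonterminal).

[S [U if c then [M v = e] else [U if c then [S [M v = e]]]]]

6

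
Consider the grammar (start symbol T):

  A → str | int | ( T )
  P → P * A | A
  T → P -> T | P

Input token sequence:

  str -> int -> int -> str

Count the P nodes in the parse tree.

[T [P [A str]] -> [T [P [A int]] -> [T [P [A int]] -> [T [P [A str]]]]]]

4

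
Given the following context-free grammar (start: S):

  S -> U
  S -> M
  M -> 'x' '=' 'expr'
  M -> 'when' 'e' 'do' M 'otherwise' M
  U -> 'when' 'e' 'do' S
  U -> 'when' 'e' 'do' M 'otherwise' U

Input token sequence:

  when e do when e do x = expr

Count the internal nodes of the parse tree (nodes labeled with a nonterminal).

[S [U when e do [S [U when e do [S [M x = expr]]]]]]

6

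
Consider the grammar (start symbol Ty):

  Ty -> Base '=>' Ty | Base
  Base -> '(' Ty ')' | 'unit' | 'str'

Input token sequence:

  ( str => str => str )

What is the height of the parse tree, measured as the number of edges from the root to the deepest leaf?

[Ty [Base ( [Ty [Base str] => [Ty [Base str] => [Ty [Base str]]]] )]]

6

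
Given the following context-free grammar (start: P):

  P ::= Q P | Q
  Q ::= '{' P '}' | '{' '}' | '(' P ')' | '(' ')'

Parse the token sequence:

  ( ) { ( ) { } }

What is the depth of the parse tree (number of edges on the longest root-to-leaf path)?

[P [Q ( )] [P [Q { [P [Q ( )] [P [Q { }]]] }]]]

6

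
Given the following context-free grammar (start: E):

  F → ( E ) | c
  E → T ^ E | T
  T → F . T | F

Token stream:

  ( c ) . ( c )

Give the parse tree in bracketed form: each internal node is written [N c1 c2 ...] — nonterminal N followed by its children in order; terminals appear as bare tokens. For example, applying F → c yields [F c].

[E [T [F ( [E [T [F c]]] )] . [T [F ( [E [T [F c]]] )]]]]

E
T
F . T
( E ) . T
( T ) . T
( F ) . T
( c ) . T
( c ) . F
( c ) . ( E )
( c ) . ( T )
( c ) . ( F )
( c ) . ( c )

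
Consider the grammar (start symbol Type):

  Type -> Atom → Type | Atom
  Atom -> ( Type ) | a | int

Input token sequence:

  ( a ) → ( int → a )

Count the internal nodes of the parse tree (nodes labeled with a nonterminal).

[Type [Atom ( [Type [Atom a]] )] → [Type [Atom ( [Type [Atom int] → [Type [Atom a]]] )]]]

10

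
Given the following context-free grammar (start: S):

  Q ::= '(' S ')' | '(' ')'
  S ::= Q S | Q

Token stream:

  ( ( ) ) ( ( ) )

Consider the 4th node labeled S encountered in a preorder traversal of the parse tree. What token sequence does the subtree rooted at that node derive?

( )

[S [Q ( [S [Q ( )]] )] [S [Q ( [S [Q ( )]] )]]]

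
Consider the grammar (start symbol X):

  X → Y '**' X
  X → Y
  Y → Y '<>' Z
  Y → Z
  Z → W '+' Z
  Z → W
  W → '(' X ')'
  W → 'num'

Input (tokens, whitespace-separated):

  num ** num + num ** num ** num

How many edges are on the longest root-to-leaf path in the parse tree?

[X [Y [Z [W num]]] ** [X [Y [Z [W num] + [Z [W num]]]] ** [X [Y [Z [W num]]] ** [X [Y [Z [W num]]]]]]]

7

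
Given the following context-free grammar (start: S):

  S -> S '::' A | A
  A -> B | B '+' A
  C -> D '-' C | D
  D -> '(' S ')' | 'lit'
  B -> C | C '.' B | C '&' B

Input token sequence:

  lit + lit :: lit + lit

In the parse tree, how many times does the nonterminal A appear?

4

[S [S [A [B [C [D lit]]] + [A [B [C [D lit]]]]]] :: [A [B [C [D lit]]] + [A [B [C [D lit]]]]]]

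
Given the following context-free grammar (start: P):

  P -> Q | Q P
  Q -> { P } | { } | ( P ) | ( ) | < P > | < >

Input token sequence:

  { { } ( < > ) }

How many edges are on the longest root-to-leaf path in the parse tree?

[P [Q { [P [Q { }] [P [Q ( [P [Q < >]] )]]] }]]

7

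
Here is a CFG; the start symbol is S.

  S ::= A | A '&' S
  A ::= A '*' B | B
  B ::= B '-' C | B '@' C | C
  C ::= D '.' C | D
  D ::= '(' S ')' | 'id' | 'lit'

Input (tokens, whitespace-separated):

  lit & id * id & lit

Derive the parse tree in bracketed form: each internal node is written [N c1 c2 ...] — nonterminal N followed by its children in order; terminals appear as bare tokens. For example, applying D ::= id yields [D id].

S
A & S
B & S
C & S
D & S
lit & S
lit & A & S
lit & A * B & S
lit & B * B & S
lit & C * B & S
lit & D * B & S
lit & id * B & S
lit & id * C & S
lit & id * D & S
lit & id * id & S
lit & id * id & A
lit & id * id & B
lit & id * id & C
lit & id * id & D
lit & id * id & lit

[S [A [B [C [D lit]]]] & [S [A [A [B [C [D id]]]] * [B [C [D id]]]] & [S [A [B [C [D lit]]]]]]]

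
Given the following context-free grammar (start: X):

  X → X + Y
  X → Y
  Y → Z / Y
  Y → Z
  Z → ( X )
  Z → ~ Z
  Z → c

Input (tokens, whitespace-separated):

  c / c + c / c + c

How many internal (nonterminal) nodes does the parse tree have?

13

[X [X [X [Y [Z c] / [Y [Z c]]]] + [Y [Z c] / [Y [Z c]]]] + [Y [Z c]]]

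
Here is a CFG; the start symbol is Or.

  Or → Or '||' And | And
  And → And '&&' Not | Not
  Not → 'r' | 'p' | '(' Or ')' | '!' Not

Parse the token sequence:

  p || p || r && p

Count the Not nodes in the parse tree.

4

[Or [Or [Or [And [Not p]]] || [And [Not p]]] || [And [And [Not r]] && [Not p]]]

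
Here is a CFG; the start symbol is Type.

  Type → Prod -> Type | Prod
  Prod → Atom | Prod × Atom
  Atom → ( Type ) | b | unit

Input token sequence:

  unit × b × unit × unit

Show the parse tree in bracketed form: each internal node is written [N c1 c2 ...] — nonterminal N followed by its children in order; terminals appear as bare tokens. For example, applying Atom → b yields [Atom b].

[Type [Prod [Prod [Prod [Prod [Atom unit]] × [Atom b]] × [Atom unit]] × [Atom unit]]]

Type
Prod
Prod × Atom
Prod × Atom × Atom
Prod × Atom × Atom × Atom
Atom × Atom × Atom × Atom
unit × Atom × Atom × Atom
unit × b × Atom × Atom
unit × b × unit × Atom
unit × b × unit × unit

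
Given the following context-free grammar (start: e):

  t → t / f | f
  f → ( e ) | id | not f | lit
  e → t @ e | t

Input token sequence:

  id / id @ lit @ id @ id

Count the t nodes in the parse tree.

[e [t [t [f id]] / [f id]] @ [e [t [f lit]] @ [e [t [f id]] @ [e [t [f id]]]]]]

5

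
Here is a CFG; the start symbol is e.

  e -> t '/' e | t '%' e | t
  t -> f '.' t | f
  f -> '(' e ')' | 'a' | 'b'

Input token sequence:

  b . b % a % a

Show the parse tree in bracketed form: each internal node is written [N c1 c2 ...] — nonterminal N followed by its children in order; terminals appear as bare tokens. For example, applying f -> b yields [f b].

[e [t [f b] . [t [f b]]] % [e [t [f a]] % [e [t [f a]]]]]

e
t % e
f . t % e
b . t % e
b . f % e
b . b % e
b . b % t % e
b . b % f % e
b . b % a % e
b . b % a % t
b . b % a % f
b . b % a % a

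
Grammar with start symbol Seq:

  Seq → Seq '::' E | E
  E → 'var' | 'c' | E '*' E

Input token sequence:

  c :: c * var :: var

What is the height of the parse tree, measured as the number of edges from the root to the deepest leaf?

4

[Seq [Seq [Seq [E c]] :: [E [E c] * [E var]]] :: [E var]]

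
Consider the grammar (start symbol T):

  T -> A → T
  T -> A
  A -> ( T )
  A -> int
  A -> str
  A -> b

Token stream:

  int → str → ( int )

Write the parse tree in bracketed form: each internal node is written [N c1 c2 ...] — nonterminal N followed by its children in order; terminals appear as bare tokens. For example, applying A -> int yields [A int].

[T [A int] → [T [A str] → [T [A ( [T [A int]] )]]]]

T
A → T
int → T
int → A → T
int → str → T
int → str → A
int → str → ( T )
int → str → ( A )
int → str → ( int )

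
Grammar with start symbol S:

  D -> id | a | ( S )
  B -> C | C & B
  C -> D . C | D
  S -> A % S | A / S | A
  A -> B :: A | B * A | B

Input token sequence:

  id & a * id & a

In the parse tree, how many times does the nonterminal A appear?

2

[S [A [B [C [D id]] & [B [C [D a]]]] * [A [B [C [D id]] & [B [C [D a]]]]]]]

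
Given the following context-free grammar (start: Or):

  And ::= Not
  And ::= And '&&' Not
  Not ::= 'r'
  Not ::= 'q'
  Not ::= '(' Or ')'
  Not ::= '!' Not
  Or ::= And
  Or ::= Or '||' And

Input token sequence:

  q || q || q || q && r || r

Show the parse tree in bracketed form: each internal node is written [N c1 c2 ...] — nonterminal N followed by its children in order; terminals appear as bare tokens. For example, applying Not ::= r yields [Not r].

[Or [Or [Or [Or [Or [And [Not q]]] || [And [Not q]]] || [And [Not q]]] || [And [And [Not q]] && [Not r]]] || [And [Not r]]]

Or
Or || And
Or || And || And
Or || And || And || And
Or || And || And || And || And
And || And || And || And || And
Not || And || And || And || And
q || And || And || And || And
q || Not || And || And || And
q || q || And || And || And
q || q || Not || And || And
q || q || q || And || And
q || q || q || And && Not || And
q || q || q || Not && Not || And
q || q || q || q && Not || And
q || q || q || q && r || And
q || q || q || q && r || Not
q || q || q || q && r || r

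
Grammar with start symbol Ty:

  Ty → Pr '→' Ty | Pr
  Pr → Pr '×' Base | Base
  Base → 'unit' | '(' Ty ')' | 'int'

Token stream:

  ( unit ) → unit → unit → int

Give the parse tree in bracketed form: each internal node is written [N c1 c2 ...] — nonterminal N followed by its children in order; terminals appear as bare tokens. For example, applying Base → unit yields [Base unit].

Ty
Pr → Ty
Base → Ty
( Ty ) → Ty
( Pr ) → Ty
( Base ) → Ty
( unit ) → Ty
( unit ) → Pr → Ty
( unit ) → Base → Ty
( unit ) → unit → Ty
( unit ) → unit → Pr → Ty
( unit ) → unit → Base → Ty
( unit ) → unit → unit → Ty
( unit ) → unit → unit → Pr
( unit ) → unit → unit → Base
( unit ) → unit → unit → int

[Ty [Pr [Base ( [Ty [Pr [Base unit]]] )]] → [Ty [Pr [Base unit]] → [Ty [Pr [Base unit]] → [Ty [Pr [Base int]]]]]]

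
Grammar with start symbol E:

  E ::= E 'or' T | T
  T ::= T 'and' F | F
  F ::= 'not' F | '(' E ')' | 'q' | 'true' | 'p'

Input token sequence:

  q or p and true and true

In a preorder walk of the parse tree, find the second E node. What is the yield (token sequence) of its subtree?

q

[E [E [T [F q]]] or [T [T [T [F p]] and [F true]] and [F true]]]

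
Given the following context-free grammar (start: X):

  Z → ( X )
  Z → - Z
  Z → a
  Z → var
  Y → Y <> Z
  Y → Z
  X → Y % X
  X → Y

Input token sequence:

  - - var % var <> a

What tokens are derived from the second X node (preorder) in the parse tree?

var <> a

[X [Y [Z - [Z - [Z var]]]] % [X [Y [Y [Z var]] <> [Z a]]]]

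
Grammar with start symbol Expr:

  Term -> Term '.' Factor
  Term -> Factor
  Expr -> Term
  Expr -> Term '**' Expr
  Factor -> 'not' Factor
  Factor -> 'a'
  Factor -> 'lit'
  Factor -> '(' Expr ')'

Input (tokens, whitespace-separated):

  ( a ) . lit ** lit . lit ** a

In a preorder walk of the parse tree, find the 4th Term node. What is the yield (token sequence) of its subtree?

lit . lit

[Expr [Term [Term [Factor ( [Expr [Term [Factor a]]] )]] . [Factor lit]] ** [Expr [Term [Term [Factor lit]] . [Factor lit]] ** [Expr [Term [Factor a]]]]]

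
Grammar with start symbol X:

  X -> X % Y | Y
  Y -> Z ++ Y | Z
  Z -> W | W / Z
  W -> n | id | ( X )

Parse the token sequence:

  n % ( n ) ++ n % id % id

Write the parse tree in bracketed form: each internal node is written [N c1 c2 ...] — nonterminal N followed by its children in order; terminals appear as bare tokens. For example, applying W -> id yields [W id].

[X [X [X [X [Y [Z [W n]]]] % [Y [Z [W ( [X [Y [Z [W n]]]] )]] ++ [Y [Z [W n]]]]] % [Y [Z [W id]]]] % [Y [Z [W id]]]]

X
X % Y
X % Y % Y
X % Y % Y % Y
Y % Y % Y % Y
Z % Y % Y % Y
W % Y % Y % Y
n % Y % Y % Y
n % Z ++ Y % Y % Y
n % W ++ Y % Y % Y
n % ( X ) ++ Y % Y % Y
n % ( Y ) ++ Y % Y % Y
n % ( Z ) ++ Y % Y % Y
n % ( W ) ++ Y % Y % Y
n % ( n ) ++ Y % Y % Y
n % ( n ) ++ Z % Y % Y
n % ( n ) ++ W % Y % Y
n % ( n ) ++ n % Y % Y
n % ( n ) ++ n % Z % Y
n % ( n ) ++ n % W % Y
n % ( n ) ++ n % id % Y
n % ( n ) ++ n % id % Z
n % ( n ) ++ n % id % W
n % ( n ) ++ n % id % id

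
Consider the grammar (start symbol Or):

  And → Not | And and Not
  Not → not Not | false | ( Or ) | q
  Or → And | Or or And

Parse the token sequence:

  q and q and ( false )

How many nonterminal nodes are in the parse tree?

[Or [And [And [And [Not q]] and [Not q]] and [Not ( [Or [And [Not false]]] )]]]

10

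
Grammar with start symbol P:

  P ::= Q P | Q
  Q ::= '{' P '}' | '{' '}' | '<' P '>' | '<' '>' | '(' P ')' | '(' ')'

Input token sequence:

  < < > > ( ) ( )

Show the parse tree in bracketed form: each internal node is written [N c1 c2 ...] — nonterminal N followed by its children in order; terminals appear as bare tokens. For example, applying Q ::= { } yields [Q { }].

P
Q P
< P > P
< Q > P
< < > > P
< < > > Q P
< < > > ( ) P
< < > > ( ) Q
< < > > ( ) ( )

[P [Q < [P [Q < >]] >] [P [Q ( )] [P [Q ( )]]]]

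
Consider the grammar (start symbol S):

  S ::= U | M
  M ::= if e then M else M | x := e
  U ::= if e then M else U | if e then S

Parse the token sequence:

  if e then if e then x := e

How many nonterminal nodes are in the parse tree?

[S [U if e then [S [U if e then [S [M x := e]]]]]]

6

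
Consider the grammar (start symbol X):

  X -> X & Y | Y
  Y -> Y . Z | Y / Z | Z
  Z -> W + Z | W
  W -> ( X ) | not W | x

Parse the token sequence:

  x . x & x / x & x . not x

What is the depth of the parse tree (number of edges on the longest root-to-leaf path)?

7

[X [X [X [Y [Y [Z [W x]]] . [Z [W x]]]] & [Y [Y [Z [W x]]] / [Z [W x]]]] & [Y [Y [Z [W x]]] . [Z [W not [W x]]]]]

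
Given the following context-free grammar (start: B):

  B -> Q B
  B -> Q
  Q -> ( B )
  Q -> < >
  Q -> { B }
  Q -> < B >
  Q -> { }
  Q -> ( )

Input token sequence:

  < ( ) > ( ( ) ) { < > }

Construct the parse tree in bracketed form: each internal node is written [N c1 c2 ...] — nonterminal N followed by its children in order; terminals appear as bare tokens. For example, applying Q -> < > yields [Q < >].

[B [Q < [B [Q ( )]] >] [B [Q ( [B [Q ( )]] )] [B [Q { [B [Q < >]] }]]]]

B
Q B
< B > B
< Q > B
< ( ) > B
< ( ) > Q B
< ( ) > ( B ) B
< ( ) > ( Q ) B
< ( ) > ( ( ) ) B
< ( ) > ( ( ) ) Q
< ( ) > ( ( ) ) { B }
< ( ) > ( ( ) ) { Q }
< ( ) > ( ( ) ) { < > }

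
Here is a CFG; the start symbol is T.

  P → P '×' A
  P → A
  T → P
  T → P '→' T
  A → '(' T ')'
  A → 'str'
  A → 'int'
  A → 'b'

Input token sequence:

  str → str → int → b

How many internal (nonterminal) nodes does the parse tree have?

12

[T [P [A str]] → [T [P [A str]] → [T [P [A int]] → [T [P [A b]]]]]]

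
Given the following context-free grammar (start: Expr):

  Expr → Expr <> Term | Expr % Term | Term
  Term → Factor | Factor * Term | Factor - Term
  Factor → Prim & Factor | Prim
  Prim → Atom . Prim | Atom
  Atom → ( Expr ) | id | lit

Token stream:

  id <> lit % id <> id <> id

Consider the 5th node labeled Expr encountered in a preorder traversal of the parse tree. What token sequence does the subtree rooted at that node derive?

[Expr [Expr [Expr [Expr [Expr [Term [Factor [Prim [Atom id]]]]] <> [Term [Factor [Prim [Atom lit]]]]] % [Term [Factor [Prim [Atom id]]]]] <> [Term [Factor [Prim [Atom id]]]]] <> [Term [Factor [Prim [Atom id]]]]]

id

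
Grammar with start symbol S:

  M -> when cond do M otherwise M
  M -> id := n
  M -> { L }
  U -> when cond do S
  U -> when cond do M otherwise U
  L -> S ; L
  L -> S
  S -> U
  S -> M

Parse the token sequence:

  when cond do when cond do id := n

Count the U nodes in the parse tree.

2

[S [U when cond do [S [U when cond do [S [M id := n]]]]]]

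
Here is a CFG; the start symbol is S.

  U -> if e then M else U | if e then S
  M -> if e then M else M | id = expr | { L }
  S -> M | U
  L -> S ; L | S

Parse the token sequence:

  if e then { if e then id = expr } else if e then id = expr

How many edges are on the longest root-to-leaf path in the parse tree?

8

[S [U if e then [M { [L [S [U if e then [S [M id = expr]]]]] }] else [U if e then [S [M id = expr]]]]]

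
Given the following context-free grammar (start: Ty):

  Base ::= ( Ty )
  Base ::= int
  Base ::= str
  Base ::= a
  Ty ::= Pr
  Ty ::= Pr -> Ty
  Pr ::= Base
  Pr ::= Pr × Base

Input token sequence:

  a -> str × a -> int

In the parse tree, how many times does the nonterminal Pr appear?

[Ty [Pr [Base a]] -> [Ty [Pr [Pr [Base str]] × [Base a]] -> [Ty [Pr [Base int]]]]]

4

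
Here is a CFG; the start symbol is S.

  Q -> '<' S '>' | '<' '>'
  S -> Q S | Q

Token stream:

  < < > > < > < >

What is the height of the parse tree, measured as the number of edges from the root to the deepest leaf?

[S [Q < [S [Q < >]] >] [S [Q < >] [S [Q < >]]]]

4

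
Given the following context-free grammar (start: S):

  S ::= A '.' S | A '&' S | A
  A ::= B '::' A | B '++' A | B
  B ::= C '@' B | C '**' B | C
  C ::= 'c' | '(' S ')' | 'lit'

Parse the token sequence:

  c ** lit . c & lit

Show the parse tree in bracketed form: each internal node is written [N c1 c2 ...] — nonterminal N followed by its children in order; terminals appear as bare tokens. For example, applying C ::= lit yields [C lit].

S
A . S
B . S
C ** B . S
c ** B . S
c ** C . S
c ** lit . S
c ** lit . A & S
c ** lit . B & S
c ** lit . C & S
c ** lit . c & S
c ** lit . c & A
c ** lit . c & B
c ** lit . c & C
c ** lit . c & lit

[S [A [B [C c] ** [B [C lit]]]] . [S [A [B [C c]]] & [S [A [B [C lit]]]]]]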